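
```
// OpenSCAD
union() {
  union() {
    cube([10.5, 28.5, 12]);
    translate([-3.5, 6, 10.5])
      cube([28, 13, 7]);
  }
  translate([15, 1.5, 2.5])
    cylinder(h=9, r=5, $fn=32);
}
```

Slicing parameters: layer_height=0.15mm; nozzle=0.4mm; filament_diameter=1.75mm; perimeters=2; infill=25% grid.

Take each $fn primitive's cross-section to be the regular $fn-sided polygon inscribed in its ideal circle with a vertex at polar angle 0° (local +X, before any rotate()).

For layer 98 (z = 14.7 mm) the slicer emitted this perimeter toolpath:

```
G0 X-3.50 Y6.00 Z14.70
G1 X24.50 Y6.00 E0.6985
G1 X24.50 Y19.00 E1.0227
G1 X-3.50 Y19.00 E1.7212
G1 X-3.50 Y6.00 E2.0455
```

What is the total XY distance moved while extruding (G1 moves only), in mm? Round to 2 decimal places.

82.00 mm

Sum the Euclidean lengths of each G1 segment: total = 82.00 mm.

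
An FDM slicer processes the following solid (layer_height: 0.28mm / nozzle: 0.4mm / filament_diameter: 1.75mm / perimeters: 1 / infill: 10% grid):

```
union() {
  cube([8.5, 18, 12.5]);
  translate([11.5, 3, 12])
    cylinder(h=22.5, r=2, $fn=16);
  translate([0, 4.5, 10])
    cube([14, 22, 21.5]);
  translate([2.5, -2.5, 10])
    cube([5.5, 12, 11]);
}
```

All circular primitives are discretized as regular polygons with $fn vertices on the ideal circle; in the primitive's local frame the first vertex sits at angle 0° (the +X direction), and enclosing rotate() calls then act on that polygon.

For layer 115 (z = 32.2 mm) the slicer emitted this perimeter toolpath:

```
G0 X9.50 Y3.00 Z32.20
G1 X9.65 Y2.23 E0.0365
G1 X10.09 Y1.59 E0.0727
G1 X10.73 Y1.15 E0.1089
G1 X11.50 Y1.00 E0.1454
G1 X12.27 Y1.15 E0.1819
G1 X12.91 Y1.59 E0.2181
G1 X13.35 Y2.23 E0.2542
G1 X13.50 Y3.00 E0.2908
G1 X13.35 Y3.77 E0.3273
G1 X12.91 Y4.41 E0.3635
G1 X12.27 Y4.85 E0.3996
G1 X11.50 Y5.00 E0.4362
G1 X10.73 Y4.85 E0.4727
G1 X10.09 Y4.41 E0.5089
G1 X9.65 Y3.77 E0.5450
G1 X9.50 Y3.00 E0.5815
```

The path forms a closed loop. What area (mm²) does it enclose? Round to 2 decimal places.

12.25 mm²

Apply the shoelace formula to the sequence of (X, Y) vertices; enclosed area = 12.25 mm².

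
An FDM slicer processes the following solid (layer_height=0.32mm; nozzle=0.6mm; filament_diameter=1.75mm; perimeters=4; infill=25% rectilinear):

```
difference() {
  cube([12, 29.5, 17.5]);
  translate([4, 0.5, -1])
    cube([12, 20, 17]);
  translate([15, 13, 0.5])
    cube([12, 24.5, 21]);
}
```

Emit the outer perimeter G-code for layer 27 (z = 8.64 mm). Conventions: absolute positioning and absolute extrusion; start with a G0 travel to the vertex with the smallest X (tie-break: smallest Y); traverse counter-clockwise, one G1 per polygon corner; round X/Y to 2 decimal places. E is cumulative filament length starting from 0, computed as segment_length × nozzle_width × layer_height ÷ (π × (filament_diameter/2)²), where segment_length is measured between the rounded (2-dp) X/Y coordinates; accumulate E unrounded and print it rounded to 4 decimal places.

G0 X0.00 Y0.00 Z8.64
G1 X12.00 Y0.00 E0.9579
G1 X12.00 Y0.50 E0.9978
G1 X4.00 Y0.50 E1.6364
G1 X4.00 Y20.50 E3.2329
G1 X12.00 Y20.50 E3.8715
G1 X12.00 Y29.50 E4.5899
G1 X0.00 Y29.50 E5.5478
G1 X0.00 Y0.00 E7.9026

At z = 8.64 mm: the 12×29.5 cube contributes its full rectangle; the cube at (4, 0.5) (footprint 12×20) is included at this height; the cube at (15, 13) is present — its section is the full 12×24.5 rectangle; Subtracting the remaining from the first: starting from the 12×29.5 cube, the 12×20 cube at (4, 0.5) partially overlaps it — only the 160.00 mm² overlap (of its 240.00 mm²) is removed, clipping the outline; the 12×24.5 cube at (15, 13) misses the remaining region (no effect) — 1 connected region. The outline is a single polygon with 8 vertices. Extrusion per mm of travel: 0.6 × 0.32 / (π × 0.875²) = 0.079824. Accumulating E over each segment gives final E = 7.9026.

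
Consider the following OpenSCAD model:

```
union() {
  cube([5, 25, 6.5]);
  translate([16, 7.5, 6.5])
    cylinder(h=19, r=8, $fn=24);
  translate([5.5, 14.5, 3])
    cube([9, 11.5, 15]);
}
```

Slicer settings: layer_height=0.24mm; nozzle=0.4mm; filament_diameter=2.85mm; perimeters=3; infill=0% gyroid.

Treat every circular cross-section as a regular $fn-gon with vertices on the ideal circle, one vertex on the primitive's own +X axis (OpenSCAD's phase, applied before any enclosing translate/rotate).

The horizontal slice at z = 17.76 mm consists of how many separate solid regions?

At z = 17.76 mm: the cube does not reach this height (z outside [0, 6.5]); the r=8 cylinder at (16, 7.5) contributes a regular 24-gon of circumradius 8; the 9×11.5 cube at (5.5, 14.5) contributes its full rectangle; Combining (union): the regions partially overlap (shared area 1.08 mm²), so overlapping operands fuse into one piece — 1 connected region. The result has 1 disconnected region.

1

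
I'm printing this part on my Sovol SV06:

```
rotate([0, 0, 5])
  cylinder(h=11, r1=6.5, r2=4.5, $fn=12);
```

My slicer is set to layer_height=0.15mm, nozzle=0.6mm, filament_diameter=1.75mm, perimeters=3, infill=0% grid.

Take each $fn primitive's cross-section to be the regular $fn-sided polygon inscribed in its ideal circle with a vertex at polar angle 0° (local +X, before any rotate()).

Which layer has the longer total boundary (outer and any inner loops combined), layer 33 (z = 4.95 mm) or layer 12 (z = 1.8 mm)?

Layer 33 (z = 4.95): the cone: at t=0.450 of its height the radius interpolates to r₁+(r₂−r₁)t = 5.600, giving a regular 12-gon of that circumradius (perimeter = 2·12·5.600·sin(180°/12) = 34.79 mm); (rotated 5° about Z; rotation is an isometry so areas/perimeters/island counts are preserved). So its perimeter = 34.79 mm. Layer 12 (z = 1.8): the cone: at t=0.164 of its height the radius interpolates to r₁+(r₂−r₁)t = 6.173, giving a regular 12-gon of that circumradius (perimeter = 2·12·6.173·sin(180°/12) = 38.34 mm); (rotated 5° about Z; rotation is an isometry so areas/perimeters/island counts are preserved). So its perimeter = 38.34 mm. Layer 12 is larger (38.34 vs 34.79 mm).

layer 12 (z = 1.8 mm)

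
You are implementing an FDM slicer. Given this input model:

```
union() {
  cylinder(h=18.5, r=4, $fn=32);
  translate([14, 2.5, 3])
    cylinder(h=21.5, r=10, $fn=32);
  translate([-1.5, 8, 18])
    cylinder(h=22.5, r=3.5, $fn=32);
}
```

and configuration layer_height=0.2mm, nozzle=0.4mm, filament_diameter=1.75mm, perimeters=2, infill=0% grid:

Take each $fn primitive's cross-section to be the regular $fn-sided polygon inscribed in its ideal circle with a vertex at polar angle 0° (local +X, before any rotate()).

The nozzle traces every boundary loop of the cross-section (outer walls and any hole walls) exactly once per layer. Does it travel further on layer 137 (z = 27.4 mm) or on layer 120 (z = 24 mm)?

layer 120 (z = 24 mm)

Layer 137 (z = 27.4): the cylinder does not reach this height (z outside [0, 18.5]); the cylinder at (14, 2.5) is absent (z outside [3, 24.5]); the r=3.5 cylinder at (-1.5, 8) contributes a regular 32-gon of circumradius 3.5 (perimeter = 2·32·3.500·sin(180°/32) = 21.96 mm); Combining (union): only the r=3.5 cylinder at (-1.5, 8) is present, so the union is just that shape — boundary = 21.96 mm. So its perimeter = 21.96 mm. Layer 120 (z = 24): the cylinder is absent (z outside [0, 18.5]); the cylinder at (14, 2.5): section is a regular 32-gon, circumradius r=10 (perimeter = 2·32·10.000·sin(180°/32) = 62.73 mm); the r=3.5 cylinder at (-1.5, 8) gives a regular 32-gon of circumradius 3.5 (constant along its height) (perimeter = 2·32·3.500·sin(180°/32) = 21.96 mm); Merging all regions: the 2 present regions are separate (no shared area or edge), so areas and boundary lengths simply add and each stays a separate island — boundary = 84.69 mm. So its perimeter = 84.69 mm. Layer 120 is larger (84.69 vs 21.96 mm).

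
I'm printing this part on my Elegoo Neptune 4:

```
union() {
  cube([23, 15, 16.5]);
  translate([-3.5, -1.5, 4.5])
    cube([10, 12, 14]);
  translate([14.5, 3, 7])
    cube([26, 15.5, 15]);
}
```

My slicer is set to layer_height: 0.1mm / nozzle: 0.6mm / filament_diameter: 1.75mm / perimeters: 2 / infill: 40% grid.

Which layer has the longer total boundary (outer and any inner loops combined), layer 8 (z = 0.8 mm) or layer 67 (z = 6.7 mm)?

Layer 8 (z = 0.8): the cube (footprint 23×15) is included at this height (perimeter 76.00 mm); the cube at (-3.5, -1.5) is absent (z outside [4.5, 18.5]); the cube at (14.5, 3) does not reach this height (z outside [7, 22]); Combining (union): only the 23×15 cube is present, so the union is just that shape — boundary = 76.00 mm. So its perimeter = 76.00 mm. Layer 67 (z = 6.7): the cube is present — its section is the full 23×15 rectangle (perimeter 76.00 mm); the cube at (-3.5, -1.5) is present — its section is the full 10×12 rectangle (perimeter 44.00 mm); the cube at (14.5, 3) is not intersected at this z (z outside [7, 22]); Merging all regions: the regions partially overlap (shared area 68.25 mm²), so the edge portions inside another operand are dropped and the merged outline is re-measured after clipping — boundary = 86.00 mm. So its perimeter = 86.00 mm. Layer 67 is larger (86.00 vs 76.00 mm).

layer 67 (z = 6.7 mm)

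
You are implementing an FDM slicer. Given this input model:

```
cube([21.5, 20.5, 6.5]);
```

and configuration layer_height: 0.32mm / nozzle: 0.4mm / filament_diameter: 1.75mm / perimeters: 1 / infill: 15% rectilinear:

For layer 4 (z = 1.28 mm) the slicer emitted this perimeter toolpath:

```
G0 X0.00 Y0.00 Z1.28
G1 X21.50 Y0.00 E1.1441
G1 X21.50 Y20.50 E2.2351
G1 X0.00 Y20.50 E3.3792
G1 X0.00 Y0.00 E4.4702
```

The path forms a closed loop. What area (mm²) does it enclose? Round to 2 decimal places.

440.75 mm²

Apply the shoelace formula to the sequence of (X, Y) vertices; enclosed area = 440.75 mm².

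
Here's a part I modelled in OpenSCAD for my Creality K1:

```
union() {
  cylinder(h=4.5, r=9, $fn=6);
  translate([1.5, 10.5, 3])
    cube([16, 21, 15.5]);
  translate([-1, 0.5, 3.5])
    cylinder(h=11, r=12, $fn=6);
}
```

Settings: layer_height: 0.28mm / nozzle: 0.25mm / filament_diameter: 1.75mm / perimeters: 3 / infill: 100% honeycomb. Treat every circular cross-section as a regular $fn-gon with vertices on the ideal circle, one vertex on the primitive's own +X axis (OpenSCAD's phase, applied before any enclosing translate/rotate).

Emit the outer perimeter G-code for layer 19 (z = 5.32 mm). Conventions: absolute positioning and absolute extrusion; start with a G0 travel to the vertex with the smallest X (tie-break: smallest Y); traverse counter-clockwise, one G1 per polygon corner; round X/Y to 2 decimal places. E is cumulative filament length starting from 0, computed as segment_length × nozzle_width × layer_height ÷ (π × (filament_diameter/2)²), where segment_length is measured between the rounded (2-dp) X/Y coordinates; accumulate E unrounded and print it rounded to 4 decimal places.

At z = 5.32 mm: the cylinder is absent (z outside [0, 4.5]); the 16×21 cube at (1.5, 10.5) contributes its full rectangle; the cylinder at (-1, 0.5): section is a regular 6-gon, circumradius r=12; Taking the union: the regions partially overlap (shared area 1.42 mm²), so overlapping operands fuse into one piece — 1 connected region. The outline is a single polygon with 10 vertices. Extrusion per mm of travel: 0.25 × 0.28 / (π × 0.875²) = 0.029103. Accumulating E over each segment gives final E = 4.0138.

G0 X-13.00 Y0.50 Z5.32
G1 X-7.00 Y-9.89 E0.3492
G1 X5.00 Y-9.89 E0.6984
G1 X11.00 Y0.50 E1.0476
G1 X5.23 Y10.50 E1.3836
G1 X17.50 Y10.50 E1.7407
G1 X17.50 Y31.50 E2.3518
G1 X1.50 Y31.50 E2.8175
G1 X1.50 Y10.89 E3.4173
G1 X-7.00 Y10.89 E3.6646
G1 X-13.00 Y0.50 E4.0138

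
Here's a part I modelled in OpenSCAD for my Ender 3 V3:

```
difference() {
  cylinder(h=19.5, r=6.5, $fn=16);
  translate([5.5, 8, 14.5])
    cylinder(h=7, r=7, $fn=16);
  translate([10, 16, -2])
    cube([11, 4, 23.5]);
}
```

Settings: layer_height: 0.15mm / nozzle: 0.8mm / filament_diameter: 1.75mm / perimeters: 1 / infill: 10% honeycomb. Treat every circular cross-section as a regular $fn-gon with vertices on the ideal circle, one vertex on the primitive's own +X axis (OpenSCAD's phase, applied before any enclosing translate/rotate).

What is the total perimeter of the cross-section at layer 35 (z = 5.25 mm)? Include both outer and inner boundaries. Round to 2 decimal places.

At z = 5.25 mm: the r=6.5 cylinder gives a regular 16-gon of circumradius 6.5 (constant along its height) (perimeter = 2·16·6.500·sin(180°/16) = 40.58 mm); the cylinder at (5.5, 8) does not reach this height (z outside [14.5, 21.5]); the cube at (10, 16) (footprint 11×4) is included at this height (perimeter 30.00 mm); Taking the first minus the rest: starting from the r=6.5 cylinder, the 11×4 cube at (10, 16) misses the remaining region (no effect) — boundary = 40.58 mm. Overall, the cross-section is a single solid region. Total boundary length (outer) = 40.58 mm.

40.58 mm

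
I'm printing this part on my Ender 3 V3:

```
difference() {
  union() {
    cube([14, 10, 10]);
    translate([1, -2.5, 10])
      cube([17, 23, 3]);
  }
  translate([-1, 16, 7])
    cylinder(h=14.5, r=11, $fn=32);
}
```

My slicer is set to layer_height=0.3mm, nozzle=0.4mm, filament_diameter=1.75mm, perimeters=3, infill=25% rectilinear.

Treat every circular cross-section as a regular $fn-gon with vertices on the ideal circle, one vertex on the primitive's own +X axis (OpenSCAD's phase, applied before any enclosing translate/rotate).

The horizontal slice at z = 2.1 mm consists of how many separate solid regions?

1

At z = 2.1 mm: the cube is present — its section is the full 14×10 rectangle; the cube at (1, -2.5) is not intersected at this z (z outside [10, 13]); Taking the union: only the 14×10 cube is present, so the union is just that shape — 1 connected region; the cylinder at (-1, 16) does not reach this height (z outside [7, 21.5]); Subtracting the remaining from the first: none of the subtracted shapes is present at this height, so the result so far is unchanged — 1 connected region. The result has 1 disconnected region.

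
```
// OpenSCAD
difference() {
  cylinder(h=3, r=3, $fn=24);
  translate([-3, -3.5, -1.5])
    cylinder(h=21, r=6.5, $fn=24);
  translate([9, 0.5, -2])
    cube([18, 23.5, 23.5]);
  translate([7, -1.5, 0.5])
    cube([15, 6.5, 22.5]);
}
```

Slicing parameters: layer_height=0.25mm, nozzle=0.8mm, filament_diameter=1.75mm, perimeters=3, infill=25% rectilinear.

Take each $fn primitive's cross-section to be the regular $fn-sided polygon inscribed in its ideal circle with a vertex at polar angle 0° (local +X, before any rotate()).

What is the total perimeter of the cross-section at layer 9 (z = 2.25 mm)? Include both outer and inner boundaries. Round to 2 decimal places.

12.37 mm

At z = 2.25 mm: the r=3 cylinder contributes a regular 24-gon of circumradius 3 (perimeter = 2·24·3.000·sin(180°/24) = 18.80 mm); the cylinder at (-3, -3.5): section is a regular 24-gon, circumradius r=6.5 (perimeter = 2·24·6.500·sin(180°/24) = 40.72 mm); the cube at (9, 0.5) is present — its section is the full 18×23.5 rectangle (perimeter 83.00 mm); the cube at (7, -1.5) is present — its section is the full 15×6.5 rectangle (perimeter 43.00 mm); Taking the first minus the rest: starting from the r=3 cylinder, the r=6.5 cylinder at (-3, -3.5) partially overlaps it — only the 23.42 mm² overlap (of its 131.22 mm²) is removed, clipping the outline; the 18×23.5 cube at (9, 0.5) misses the remaining region (no effect); the 15×6.5 cube at (7, -1.5) misses the remaining region (no effect) — boundary = 12.37 mm. Overall, the cross-section is a single solid region. Total boundary length (outer) = 12.37 mm.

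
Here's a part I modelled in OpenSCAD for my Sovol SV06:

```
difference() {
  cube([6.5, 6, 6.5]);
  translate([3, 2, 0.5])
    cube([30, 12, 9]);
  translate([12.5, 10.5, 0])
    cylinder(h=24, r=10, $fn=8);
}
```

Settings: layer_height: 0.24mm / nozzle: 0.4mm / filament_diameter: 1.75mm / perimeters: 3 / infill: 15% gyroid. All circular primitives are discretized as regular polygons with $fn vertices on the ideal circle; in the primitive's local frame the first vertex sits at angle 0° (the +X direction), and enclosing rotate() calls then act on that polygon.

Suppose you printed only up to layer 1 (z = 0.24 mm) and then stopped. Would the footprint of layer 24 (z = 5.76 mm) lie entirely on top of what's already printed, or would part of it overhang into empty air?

entirely on top

Compare the two slices. At z = 0.24: the 6.5×6 cube contributes its full rectangle (area 39.00 mm²); the cube at (3, 2) is absent (z outside [0.5, 9.5]); the cylinder at (12.5, 10.5): section is a regular 8-gon, circumradius r=10 (area = (8/2)·10.000²·sin(360°/8) = 282.84 mm²); Subtracting the remaining from the first: starting from the 6.5×6 cube (39.00 mm²), the r=10 cylinder at (12.5, 10.5) partially overlaps it — only the 4.36 mm² overlap (of its 282.84 mm²) is removed, clipping the outline — area = 34.64 mm². At z = 5.76: the cube (footprint 6.5×6) is included at this height (area 39.00 mm²); the 30×12 cube at (3, 2) contributes its full rectangle (area 360.00 mm²); the r=10 cylinder at (12.5, 10.5) gives a regular 8-gon of circumradius 10 (constant along its height) (area = (8/2)·10.000²·sin(360°/8) = 282.84 mm²); After the difference (first − rest): starting from the 6.5×6 cube (39.00 mm²), the 30×12 cube at (3, 2) partially overlaps it — only the 14.00 mm² overlap (of its 360.00 mm²) is removed, clipping the outline; the r=10 cylinder at (12.5, 10.5) misses the remaining region (no effect) — area = 25.00 mm². Checking containment: the cross-section at z = 5.76 is a subset of the cross-section at z = 0.24.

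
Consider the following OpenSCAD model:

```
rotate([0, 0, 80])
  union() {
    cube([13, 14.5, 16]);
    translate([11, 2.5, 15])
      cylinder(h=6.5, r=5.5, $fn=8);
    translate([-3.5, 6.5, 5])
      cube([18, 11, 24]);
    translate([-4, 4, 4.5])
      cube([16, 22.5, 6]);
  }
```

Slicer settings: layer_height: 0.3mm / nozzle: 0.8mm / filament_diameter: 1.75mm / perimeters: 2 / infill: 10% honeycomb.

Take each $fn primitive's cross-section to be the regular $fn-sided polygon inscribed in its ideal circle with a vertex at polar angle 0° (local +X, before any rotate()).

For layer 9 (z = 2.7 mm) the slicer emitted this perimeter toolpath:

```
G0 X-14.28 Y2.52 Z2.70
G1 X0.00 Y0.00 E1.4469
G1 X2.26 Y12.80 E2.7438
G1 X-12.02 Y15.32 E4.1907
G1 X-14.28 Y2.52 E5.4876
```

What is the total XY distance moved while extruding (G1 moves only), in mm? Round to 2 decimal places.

55.00 mm

Sum the Euclidean lengths of each G1 segment: total = 55.00 mm.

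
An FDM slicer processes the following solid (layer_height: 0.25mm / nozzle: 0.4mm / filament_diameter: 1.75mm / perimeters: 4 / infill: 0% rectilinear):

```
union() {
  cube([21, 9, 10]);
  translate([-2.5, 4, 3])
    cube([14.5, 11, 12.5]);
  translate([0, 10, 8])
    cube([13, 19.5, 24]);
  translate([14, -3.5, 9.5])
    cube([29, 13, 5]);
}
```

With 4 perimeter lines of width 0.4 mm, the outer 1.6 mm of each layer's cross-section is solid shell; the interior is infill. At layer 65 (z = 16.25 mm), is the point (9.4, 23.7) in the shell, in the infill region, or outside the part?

infill

At z = 16.25 mm: the cube is not intersected at this z (z outside [0, 10]); the cube at (-2.5, 4) is not intersected at this z (z outside [3, 15.5]); the 13×19.5 cube at (0, 10) contributes its full rectangle; the cube at (14, -3.5) is absent (z outside [9.5, 14.5]); Taking the union: only the 13×19.5 cube at (0, 10) is present, so the union is just that shape — 1 connected region. Overall, the cross-section is a single solid region. The nearest boundary edge runs (13.00, 10.00)→(13.00, 29.50); distance from the point to it = 3.60 mm. The point is inside the cross-section and 3.60 mm from the nearest boundary — more than the 1.6 mm shell width (4 × 0.4), so it's in the infill interior.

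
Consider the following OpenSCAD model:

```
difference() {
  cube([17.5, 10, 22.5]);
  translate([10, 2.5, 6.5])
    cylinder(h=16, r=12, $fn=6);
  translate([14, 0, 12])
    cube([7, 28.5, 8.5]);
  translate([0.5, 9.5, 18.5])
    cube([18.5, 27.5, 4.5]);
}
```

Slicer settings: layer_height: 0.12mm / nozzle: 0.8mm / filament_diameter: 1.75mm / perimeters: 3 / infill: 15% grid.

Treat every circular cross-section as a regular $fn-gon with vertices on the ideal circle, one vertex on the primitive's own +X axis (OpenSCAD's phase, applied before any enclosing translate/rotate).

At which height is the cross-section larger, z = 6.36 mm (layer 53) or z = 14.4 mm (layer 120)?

Layer 53 (z = 6.36): the cube (footprint 17.5×10) is included at this height (area 175.00 mm²); the cylinder at (10, 2.5) is absent (z outside [6.5, 22.5]); the cube at (14, 0) is absent (z outside [12, 20.5]); the cube at (0.5, 9.5) is not intersected at this z (z outside [18.5, 23]); After the difference (first − rest): none of the subtracted shapes is present at this height, so the 17.5×10 cube is unchanged — area = 175.00 mm². So its area = 175.00 mm². Layer 120 (z = 14.4): the cube (footprint 17.5×10) is included at this height (area 175.00 mm²); the r=12 cylinder at (10, 2.5) gives a regular 6-gon of circumradius 12 (constant along its height) (area = (6/2)·12.000²·sin(360°/6) = 374.12 mm²); the cube at (14, 0) is present — its section is the full 7×28.5 rectangle (area 199.50 mm²); the cube at (0.5, 9.5) is not intersected at this z (z outside [18.5, 23]); Subtracting the remaining from the first: starting from the 17.5×10 cube (175.00 mm²), the r=12 cylinder at (10, 2.5) partially overlaps it — only the 170.30 mm² overlap (of its 374.12 mm²) is removed, clipping the outline; the 7×28.5 cube at (14, 0) misses the remaining region (no effect) — area = 4.70 mm². So its area = 4.70 mm². Layer 53 is larger (175.00 vs 4.70 mm²).

layer 53 (z = 6.36 mm)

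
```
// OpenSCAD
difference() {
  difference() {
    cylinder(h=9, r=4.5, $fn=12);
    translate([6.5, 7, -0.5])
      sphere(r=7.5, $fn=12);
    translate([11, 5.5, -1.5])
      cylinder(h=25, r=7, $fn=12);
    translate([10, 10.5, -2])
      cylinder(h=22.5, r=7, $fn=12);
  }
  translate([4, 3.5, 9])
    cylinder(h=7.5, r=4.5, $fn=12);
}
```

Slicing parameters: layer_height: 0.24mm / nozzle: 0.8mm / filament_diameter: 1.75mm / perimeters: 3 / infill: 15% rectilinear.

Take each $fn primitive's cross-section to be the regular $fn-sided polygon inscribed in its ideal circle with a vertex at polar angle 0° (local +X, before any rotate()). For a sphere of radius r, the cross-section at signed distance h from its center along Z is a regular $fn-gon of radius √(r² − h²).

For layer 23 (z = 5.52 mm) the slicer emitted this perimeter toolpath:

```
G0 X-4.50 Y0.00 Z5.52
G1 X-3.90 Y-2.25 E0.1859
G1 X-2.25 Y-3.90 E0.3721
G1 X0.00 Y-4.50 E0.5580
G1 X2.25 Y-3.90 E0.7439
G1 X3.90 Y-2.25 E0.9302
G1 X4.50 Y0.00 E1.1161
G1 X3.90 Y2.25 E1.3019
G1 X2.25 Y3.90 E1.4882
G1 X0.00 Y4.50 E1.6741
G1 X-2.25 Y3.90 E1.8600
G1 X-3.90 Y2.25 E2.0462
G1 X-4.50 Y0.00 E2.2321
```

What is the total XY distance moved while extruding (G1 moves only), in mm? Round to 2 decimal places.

Sum the Euclidean lengths of each G1 segment: total = 27.96 mm.

27.96 mm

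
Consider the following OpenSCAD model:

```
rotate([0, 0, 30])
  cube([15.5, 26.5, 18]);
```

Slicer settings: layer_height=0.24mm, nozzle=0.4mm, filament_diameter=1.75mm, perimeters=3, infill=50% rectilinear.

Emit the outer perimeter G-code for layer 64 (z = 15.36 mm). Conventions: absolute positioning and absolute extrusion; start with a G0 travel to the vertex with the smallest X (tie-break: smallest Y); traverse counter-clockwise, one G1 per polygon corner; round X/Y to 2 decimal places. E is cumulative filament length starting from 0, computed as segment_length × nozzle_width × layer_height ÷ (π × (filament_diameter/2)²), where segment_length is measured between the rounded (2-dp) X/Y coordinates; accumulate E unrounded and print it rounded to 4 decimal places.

G0 X-13.25 Y22.95 Z15.36
G1 X0.00 Y0.00 E1.0577
G1 X13.42 Y7.75 E1.6762
G1 X0.17 Y30.70 E2.7339
G1 X-13.25 Y22.95 E3.3524

At z = 15.36 mm: the cube (footprint 15.5×26.5) is included at this height; (whole slice rotated 30° about Z — lengths, areas and connectivity unchanged). The outline is a single polygon with 4 vertices. Extrusion per mm of travel: 0.4 × 0.24 / (π × 0.875²) = 0.039912. Accumulating E over each segment gives final E = 3.3524.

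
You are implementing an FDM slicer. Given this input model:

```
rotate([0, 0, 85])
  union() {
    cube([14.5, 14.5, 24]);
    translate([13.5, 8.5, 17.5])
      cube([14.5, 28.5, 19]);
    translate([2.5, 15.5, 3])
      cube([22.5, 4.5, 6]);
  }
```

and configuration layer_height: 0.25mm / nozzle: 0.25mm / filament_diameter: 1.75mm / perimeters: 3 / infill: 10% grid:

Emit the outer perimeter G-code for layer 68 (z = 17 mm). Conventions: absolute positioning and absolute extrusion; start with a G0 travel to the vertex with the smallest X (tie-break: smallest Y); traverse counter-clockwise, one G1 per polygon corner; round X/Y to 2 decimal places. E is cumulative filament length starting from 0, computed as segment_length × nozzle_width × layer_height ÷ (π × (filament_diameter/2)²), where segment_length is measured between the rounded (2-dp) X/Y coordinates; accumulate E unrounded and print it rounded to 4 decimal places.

At z = 17 mm: the 14.5×14.5 cube contributes its full rectangle; the cube at (13.5, 8.5) does not reach this height (z outside [17.5, 36.5]); the cube at (2.5, 15.5) is not intersected at this z (z outside [3, 9]); Merging all regions: only the 14.5×14.5 cube is present, so the union is just that shape — 1 connected region; (rotated 85° about Z; rotation is an isometry so areas/perimeters/island counts are preserved). The outline is a single polygon with 4 vertices. Extrusion per mm of travel: 0.25 × 0.25 / (π × 0.875²) = 0.025984. Accumulating E over each segment gives final E = 1.5068.

G0 X-14.44 Y1.26 Z17.00
G1 X0.00 Y0.00 E0.3766
G1 X1.26 Y14.44 E0.7533
G1 X-13.18 Y15.71 E1.1299
G1 X-14.44 Y1.26 E1.5068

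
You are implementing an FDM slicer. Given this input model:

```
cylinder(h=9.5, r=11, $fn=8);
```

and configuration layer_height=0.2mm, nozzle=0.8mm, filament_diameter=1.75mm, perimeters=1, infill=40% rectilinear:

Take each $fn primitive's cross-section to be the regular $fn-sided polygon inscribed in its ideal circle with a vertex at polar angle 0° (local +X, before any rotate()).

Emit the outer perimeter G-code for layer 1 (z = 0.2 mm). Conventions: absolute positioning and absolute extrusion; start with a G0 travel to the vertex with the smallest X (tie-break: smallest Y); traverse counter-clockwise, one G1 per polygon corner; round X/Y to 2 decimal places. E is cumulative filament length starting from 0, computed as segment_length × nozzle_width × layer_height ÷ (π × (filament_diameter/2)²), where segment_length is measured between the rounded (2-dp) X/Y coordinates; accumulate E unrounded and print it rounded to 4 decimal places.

At z = 0.2 mm: the r=11 cylinder gives a regular 8-gon of circumradius 11 (constant along its height). The outline is a single polygon with 8 vertices. Extrusion per mm of travel: 0.8 × 0.2 / (π × 0.875²) = 0.066520. Accumulating E over each segment gives final E = 4.4808.

G0 X-11.00 Y0.00 Z0.20
G1 X-7.78 Y-7.78 E0.5601
G1 X0.00 Y-11.00 E1.1202
G1 X7.78 Y-7.78 E1.6803
G1 X11.00 Y0.00 E2.2404
G1 X7.78 Y7.78 E2.8005
G1 X0.00 Y11.00 E3.3606
G1 X-7.78 Y7.78 E3.9207
G1 X-11.00 Y0.00 E4.4808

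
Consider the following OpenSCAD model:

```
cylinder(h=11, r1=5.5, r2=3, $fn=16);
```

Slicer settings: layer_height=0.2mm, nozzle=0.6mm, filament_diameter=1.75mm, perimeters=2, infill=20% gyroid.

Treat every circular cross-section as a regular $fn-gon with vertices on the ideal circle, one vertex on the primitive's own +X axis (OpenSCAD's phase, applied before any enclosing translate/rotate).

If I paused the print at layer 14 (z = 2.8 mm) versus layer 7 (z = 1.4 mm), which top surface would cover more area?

Layer 14 (z = 2.8): the cone: at t=0.255 of its height the radius interpolates to r₁+(r₂−r₁)t = 4.864, giving a regular 16-gon of that circumradius (area = (16/2)·4.864²·sin(360°/16) = 72.42 mm²). So its area = 72.42 mm². Layer 7 (z = 1.4): the cone (r1=5.5→r2=3) has section circumradius 5.182 here — a regular 16-gon (area = (16/2)·5.182²·sin(360°/16) = 82.20 mm²). So its area = 82.20 mm². Layer 7 is larger (82.20 vs 72.42 mm²).

layer 7 (z = 1.4 mm)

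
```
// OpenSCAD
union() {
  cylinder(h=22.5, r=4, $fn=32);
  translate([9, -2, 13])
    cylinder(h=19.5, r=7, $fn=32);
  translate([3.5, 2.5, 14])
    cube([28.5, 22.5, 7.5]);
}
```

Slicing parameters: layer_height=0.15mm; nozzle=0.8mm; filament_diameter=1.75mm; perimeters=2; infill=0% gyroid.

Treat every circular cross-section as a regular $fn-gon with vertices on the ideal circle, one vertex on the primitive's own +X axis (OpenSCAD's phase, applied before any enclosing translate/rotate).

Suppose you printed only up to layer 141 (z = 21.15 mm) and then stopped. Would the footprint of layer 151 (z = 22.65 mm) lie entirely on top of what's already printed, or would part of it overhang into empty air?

entirely on top

Compare the two slices. At z = 21.15: the cylinder: section is a regular 32-gon, circumradius r=4 (area = (32/2)·4.000²·sin(360°/32) = 49.94 mm²); the cylinder at (9, -2): section is a regular 32-gon, circumradius r=7 (area = (32/2)·7.000²·sin(360°/32) = 152.95 mm²); the cube at (3.5, 2.5) (footprint 28.5×22.5) is included at this height (area 641.25 mm²); Combining (union): the regions partially overlap — summed areas 844.14 mm² minus the doubly-counted overlap 25.05 mm² gives 819.09 mm² — area = 819.09 mm². At z = 22.65: the cylinder does not reach this height (z outside [0, 22.5]); the cylinder at (9, -2): section is a regular 32-gon, circumradius r=7 (area = (32/2)·7.000²·sin(360°/32) = 152.95 mm²); the cube at (3.5, 2.5) is not intersected at this z (z outside [14, 21.5]); Merging all regions: only the r=7 cylinder at (9, -2) is present, so the union is just that shape — area = 152.95 mm². Checking containment: the cross-section at z = 22.65 is a subset of the cross-section at z = 21.15.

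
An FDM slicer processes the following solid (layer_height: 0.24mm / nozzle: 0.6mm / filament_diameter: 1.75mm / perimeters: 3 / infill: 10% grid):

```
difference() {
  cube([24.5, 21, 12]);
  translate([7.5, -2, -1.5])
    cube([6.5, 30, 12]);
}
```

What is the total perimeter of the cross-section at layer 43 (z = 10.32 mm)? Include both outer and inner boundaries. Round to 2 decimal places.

120.00 mm

At z = 10.32 mm: the 24.5×21 cube contributes its full rectangle (perimeter 91.00 mm); the 6.5×30 cube at (7.5, -2) contributes its full rectangle (perimeter 73.00 mm); After the difference (first − rest): starting from the 24.5×21 cube, the 6.5×30 cube at (7.5, -2) partially overlaps it — only the 136.50 mm² overlap (of its 195.00 mm²) is removed, clipping the outline — boundary = 120.00 mm. Overall, the cross-section has 2 separate islands. Total boundary length (outer) = 120.00 mm.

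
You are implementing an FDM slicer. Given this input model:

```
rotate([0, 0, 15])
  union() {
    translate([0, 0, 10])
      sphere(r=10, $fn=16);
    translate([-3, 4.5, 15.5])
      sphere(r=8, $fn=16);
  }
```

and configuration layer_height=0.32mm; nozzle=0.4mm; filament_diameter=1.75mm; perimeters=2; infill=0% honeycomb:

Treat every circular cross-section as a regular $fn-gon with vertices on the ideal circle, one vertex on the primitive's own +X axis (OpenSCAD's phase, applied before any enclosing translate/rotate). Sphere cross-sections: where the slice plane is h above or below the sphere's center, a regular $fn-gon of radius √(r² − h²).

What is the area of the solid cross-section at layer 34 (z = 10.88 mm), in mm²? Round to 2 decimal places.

322.26 mm²

At z = 10.88 mm: the r=10 sphere contributes a regular 16-gon of circumradius √(10²−0.88²) = 9.961 (area = (16/2)·9.961²·sin(360°/16) = 303.78 mm²); the sphere at (-3, 4.5): section is a regular 16-gon, circumradius = √(r²−h²) = √(8²−4.62²) = 6.531 (area = (16/2)·6.531²·sin(360°/16) = 130.59 mm²); Combining (union): the regions partially overlap — summed areas 434.36 mm² minus the doubly-counted overlap 112.10 mm² gives 322.26 mm² — area = 322.26 mm²; (rotated 15° about Z; rotation is an isometry so areas/perimeters/island counts are preserved). Overall, the cross-section is a single solid region. Net area = 322.26 mm².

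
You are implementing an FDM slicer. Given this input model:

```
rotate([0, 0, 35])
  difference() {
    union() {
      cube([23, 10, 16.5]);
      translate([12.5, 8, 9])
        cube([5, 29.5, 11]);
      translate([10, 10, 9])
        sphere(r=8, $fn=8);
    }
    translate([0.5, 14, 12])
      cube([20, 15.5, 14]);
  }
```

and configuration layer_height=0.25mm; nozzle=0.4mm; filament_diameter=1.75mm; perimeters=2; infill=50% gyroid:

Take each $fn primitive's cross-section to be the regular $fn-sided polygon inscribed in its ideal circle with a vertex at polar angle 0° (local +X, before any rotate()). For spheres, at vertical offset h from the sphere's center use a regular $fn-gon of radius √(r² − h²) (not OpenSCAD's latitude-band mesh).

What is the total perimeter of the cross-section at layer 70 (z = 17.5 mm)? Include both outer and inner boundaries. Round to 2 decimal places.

48.00 mm

At z = 17.5 mm: the cube does not reach this height (z outside [0, 16.5]); the 5×29.5 cube at (12.5, 8) contributes its full rectangle (perimeter 69.00 mm); the sphere at (10, 10) is not intersected at this z (|z−center|=8.500 > r=8); Combining (union): only the 5×29.5 cube at (12.5, 8) is present, so the union is just that shape — boundary = 69.00 mm; the cube at (0.5, 14) is present — its section is the full 20×15.5 rectangle (perimeter 71.00 mm); Taking the first minus the rest: starting from the result so far, the 20×15.5 cube at (0.5, 14) partially overlaps it — only the 77.50 mm² overlap (of its 310.00 mm²) is removed, clipping the outline — boundary = 48.00 mm; (whole slice rotated 35° about Z — lengths, areas and connectivity unchanged). Overall, the cross-section has 2 separate islands. Total boundary length (outer) = 48.00 mm.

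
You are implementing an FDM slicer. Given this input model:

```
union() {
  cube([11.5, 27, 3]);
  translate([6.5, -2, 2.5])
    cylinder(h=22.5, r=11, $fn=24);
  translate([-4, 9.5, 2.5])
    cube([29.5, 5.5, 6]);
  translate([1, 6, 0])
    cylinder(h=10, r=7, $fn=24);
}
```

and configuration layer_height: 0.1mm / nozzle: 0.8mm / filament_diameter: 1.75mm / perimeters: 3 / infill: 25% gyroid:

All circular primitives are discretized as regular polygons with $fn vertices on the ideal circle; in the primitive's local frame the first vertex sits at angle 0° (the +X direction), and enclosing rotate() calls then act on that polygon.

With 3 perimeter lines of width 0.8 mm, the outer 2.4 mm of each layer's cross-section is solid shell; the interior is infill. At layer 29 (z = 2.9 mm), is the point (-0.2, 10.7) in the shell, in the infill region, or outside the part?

At z = 2.9 mm: the cube (footprint 11.5×27) is included at this height; the r=11 cylinder at (6.5, -2) contributes a regular 24-gon of circumradius 11; the cube at (-4, 9.5) is present — its section is the full 29.5×5.5 rectangle; the cylinder at (1, 6): section is a regular 24-gon, circumradius r=7; Combining (union): the regions partially overlap (shared area 279.13 mm²), so overlapping operands fuse into one piece — 1 connected region. Overall, the cross-section is a single solid region. The nearest boundary edge runs (-5.06, 9.50)→(-4.00, 10.88); distance from the point to it = 3.80 mm. The point is inside the cross-section and 3.80 mm from the nearest boundary — more than the 2.4 mm shell width (3 × 0.8), so it's in the infill interior.

infill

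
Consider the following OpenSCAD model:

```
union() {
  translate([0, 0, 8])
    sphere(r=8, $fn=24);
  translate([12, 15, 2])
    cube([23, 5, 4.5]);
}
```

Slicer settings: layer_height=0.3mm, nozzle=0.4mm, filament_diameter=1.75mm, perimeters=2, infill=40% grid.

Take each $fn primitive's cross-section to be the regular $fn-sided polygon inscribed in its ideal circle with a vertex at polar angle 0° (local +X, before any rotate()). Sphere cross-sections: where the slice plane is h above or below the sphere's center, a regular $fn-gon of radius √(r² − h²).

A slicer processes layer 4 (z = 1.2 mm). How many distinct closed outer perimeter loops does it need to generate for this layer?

1

At z = 1.2 mm: the r=8 sphere contributes a regular 24-gon of circumradius √(8²−6.8²) = 4.214; the cube at (12, 15) is absent (z outside [2, 6.5]); Combining (union): only the r=8 sphere is present, so the union is just that shape — 1 connected region. The result has 1 disconnected region.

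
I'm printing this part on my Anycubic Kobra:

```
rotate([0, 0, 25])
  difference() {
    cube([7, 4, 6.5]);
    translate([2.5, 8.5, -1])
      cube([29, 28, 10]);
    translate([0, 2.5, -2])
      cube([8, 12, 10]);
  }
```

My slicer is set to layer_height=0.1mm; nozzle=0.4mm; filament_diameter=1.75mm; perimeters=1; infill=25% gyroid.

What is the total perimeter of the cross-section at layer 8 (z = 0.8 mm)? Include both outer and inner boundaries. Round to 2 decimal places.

At z = 0.8 mm: the cube is present — its section is the full 7×4 rectangle (perimeter 22.00 mm); the cube at (2.5, 8.5) (footprint 29×28) is included at this height (perimeter 114.00 mm); the 8×12 cube at (0, 2.5) contributes its full rectangle (perimeter 40.00 mm); After the difference (first − rest): starting from the 7×4 cube, the 29×28 cube at (2.5, 8.5) misses the remaining region (no effect); the 8×12 cube at (0, 2.5) partially overlaps it — only the 10.50 mm² overlap (of its 96.00 mm²) is removed, clipping the outline — boundary = 19.00 mm; (whole slice rotated 25° about Z — lengths, areas and connectivity unchanged). Overall, the cross-section is a single solid region. Total boundary length (outer) = 19.00 mm.

19.00 mm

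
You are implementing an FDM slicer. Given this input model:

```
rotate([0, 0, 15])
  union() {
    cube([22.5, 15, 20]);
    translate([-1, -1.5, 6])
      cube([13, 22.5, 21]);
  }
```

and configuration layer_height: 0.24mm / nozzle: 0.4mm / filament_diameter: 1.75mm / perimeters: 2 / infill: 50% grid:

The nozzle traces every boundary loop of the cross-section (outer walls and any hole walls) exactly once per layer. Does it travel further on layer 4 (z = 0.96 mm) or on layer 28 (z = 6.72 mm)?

Layer 4 (z = 0.96): the cube (footprint 22.5×15) is included at this height (perimeter 75.00 mm); the cube at (-1, -1.5) does not reach this height (z outside [6, 27]); Combining (union): only the 22.5×15 cube is present, so the union is just that shape — boundary = 75.00 mm; (whole slice rotated 15° about Z — lengths, areas and connectivity unchanged). So its perimeter = 75.00 mm. Layer 28 (z = 6.72): the cube is present — its section is the full 22.5×15 rectangle (perimeter 75.00 mm); the cube at (-1, -1.5) (footprint 13×22.5) is included at this height (perimeter 71.00 mm); Merging all regions: the regions partially overlap (shared area 180.00 mm²), so the edge portions inside another operand are dropped and the merged outline is re-measured after clipping — boundary = 92.00 mm; (whole slice rotated 15° about Z — lengths, areas and connectivity unchanged). So its perimeter = 92.00 mm. Layer 28 is larger (92.00 vs 75.00 mm).

layer 28 (z = 6.72 mm)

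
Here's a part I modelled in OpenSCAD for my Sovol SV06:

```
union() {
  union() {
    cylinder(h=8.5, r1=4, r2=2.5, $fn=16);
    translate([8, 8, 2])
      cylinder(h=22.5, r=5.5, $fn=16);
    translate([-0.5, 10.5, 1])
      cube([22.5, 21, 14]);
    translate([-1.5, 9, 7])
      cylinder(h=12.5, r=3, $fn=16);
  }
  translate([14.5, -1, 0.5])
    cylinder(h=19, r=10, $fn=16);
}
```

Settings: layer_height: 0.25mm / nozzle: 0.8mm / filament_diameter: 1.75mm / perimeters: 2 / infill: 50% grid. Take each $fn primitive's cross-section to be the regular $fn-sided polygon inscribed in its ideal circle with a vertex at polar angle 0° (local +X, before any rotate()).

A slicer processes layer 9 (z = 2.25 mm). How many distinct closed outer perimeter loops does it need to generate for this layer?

At z = 2.25 mm: the cone: at t=0.265 of its height the radius interpolates to r₁+(r₂−r₁)t = 3.603, giving a regular 16-gon of that circumradius; the r=5.5 cylinder at (8, 8) contributes a regular 16-gon of circumradius 5.5; the cube at (-0.5, 10.5) (footprint 22.5×21) is included at this height; the cylinder at (-1.5, 9) does not reach this height (z outside [7, 19.5]); Combining (union): the regions partially overlap (shared area 20.12 mm²), so overlapping operands fuse into one piece — 2 connected regions; the r=10 cylinder at (14.5, -1) contributes a regular 16-gon of circumradius 10; Merging all regions: the regions partially overlap (shared area 28.41 mm²), so overlapping operands fuse into one piece — 2 connected regions. The result has 2 disconnected regions.

2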